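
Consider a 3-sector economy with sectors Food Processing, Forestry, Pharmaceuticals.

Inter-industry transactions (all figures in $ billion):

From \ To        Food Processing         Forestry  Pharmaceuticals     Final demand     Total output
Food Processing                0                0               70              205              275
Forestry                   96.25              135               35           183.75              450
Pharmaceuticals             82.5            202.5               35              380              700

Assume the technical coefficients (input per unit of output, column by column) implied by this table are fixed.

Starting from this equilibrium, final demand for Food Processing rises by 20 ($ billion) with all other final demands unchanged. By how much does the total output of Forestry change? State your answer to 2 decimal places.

Δx_2 = 11.47

Technical coefficients a_ij = z_ij / X_j:
  a_11 = 0/275 = 0.00, a_21 = 96.25/275 = 0.35, a_31 = 82.5/275 = 0.30
  a_12 = 0/450 = 0.00, a_22 = 135/450 = 0.30, a_32 = 202.5/450 = 0.45
  a_13 = 70/700 = 0.10, a_23 = 35/700 = 0.05, a_33 = 35/700 = 0.05
I − A =
  [   1.00     0.00    -0.10]
  [  -0.35     0.70    -0.05]
  [  -0.30    -0.45     0.95]
Cofactors of I−A, C_ij = (−1)^(i+j)·(minor ij) (rows/columns in the sector order above):
  C_11 = (0.70)(0.95) − (-0.05)(-0.45) = 0.6425
  C_12 = −[(-0.35)(0.95) − (-0.05)(-0.30)] = 0.3475
  C_13 = (-0.35)(-0.45) − (0.70)(-0.30) = 0.3675
  C_21 = −[(0.00)(0.95) − (-0.10)(-0.45)] = 0.0450
  C_22 = (1.00)(0.95) − (-0.10)(-0.30) = 0.9200
  C_23 = −[(1.00)(-0.45) − (0.00)(-0.30)] = 0.4500
  C_31 = (0.00)(-0.05) − (-0.10)(0.70) = 0.0700
  C_32 = −[(1.00)(-0.05) − (-0.10)(-0.35)] = 0.0850
  C_33 = (1.00)(0.70) − (0.00)(-0.35) = 0.7000
det(I−A) = Σ_j (I−A)_1j·C_1j = (1.00)(0.6425) + (0.00)(0.3475) + (-0.10)(0.3675) = 0.60575
adj(I−A) = Cᵀ =
  [ 0.6425   0.0450   0.0700]
  [ 0.3475   0.9200   0.0850]
  [ 0.3675   0.4500   0.7000]
(I − A)⁻¹ = adj(I−A) / det(I−A) ≈
  [   1.0607     0.0743     0.1156]
  [   0.5737     1.5188     0.1403]
  [   0.6067     0.7429     1.1556]
Δx = (I − A)⁻¹ Δd with Δd having +20 in the Food Processing component and 0 elsewhere.
So Δx_2 = L_21 · (+20), where L_21 = adj(I−A)_21 / det(I−A) = 0.3475 / 0.60575.
Δx_2 = 0.3475 × (+20) / 0.60575 = 6.95 / 0.60575 ≈ 11.47.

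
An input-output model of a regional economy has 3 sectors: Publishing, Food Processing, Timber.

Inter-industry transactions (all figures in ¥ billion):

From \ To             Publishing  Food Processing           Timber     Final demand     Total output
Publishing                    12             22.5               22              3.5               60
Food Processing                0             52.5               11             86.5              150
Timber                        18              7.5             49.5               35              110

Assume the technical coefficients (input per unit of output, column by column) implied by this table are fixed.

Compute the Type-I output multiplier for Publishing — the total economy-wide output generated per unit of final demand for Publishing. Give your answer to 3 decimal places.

m_P = 2.421

Technical coefficients a_ij = z_ij / X_j:
  a_PP = 12/60 = 0.20, a_FP = 0/60 = 0.00, a_TP = 18/60 = 0.30
  a_PF = 22.5/150 = 0.15, a_FF = 52.5/150 = 0.35, a_TF = 7.5/150 = 0.05
  a_PT = 22/110 = 0.20, a_FT = 11/110 = 0.10, a_TT = 49.5/110 = 0.45
I − A =
  [   0.80    -0.15    -0.20]
  [   0.00     0.65    -0.10]
  [  -0.30    -0.05     0.55]
Cofactors of I−A, C_ij = (−1)^(i+j)·(minor ij) (rows/columns in the sector order above):
  C_11 = (0.65)(0.55) − (-0.10)(-0.05) = 0.3525
  C_12 = −[(0.00)(0.55) − (-0.10)(-0.30)] = 0.0300
  C_13 = (0.00)(-0.05) − (0.65)(-0.30) = 0.1950
  C_21 = −[(-0.15)(0.55) − (-0.20)(-0.05)] = 0.0925
  C_22 = (0.80)(0.55) − (-0.20)(-0.30) = 0.3800
  C_23 = −[(0.80)(-0.05) − (-0.15)(-0.30)] = 0.0850
  C_31 = (-0.15)(-0.10) − (-0.20)(0.65) = 0.1450
  C_32 = −[(0.80)(-0.10) − (-0.20)(0.00)] = 0.0800
  C_33 = (0.80)(0.65) − (-0.15)(0.00) = 0.5200
det(I−A) = Σ_j (I−A)_1j·C_1j = (0.80)(0.3525) + (-0.15)(0.0300) + (-0.20)(0.1950) = 0.2385
adj(I−A) = Cᵀ =
  [ 0.3525   0.0925   0.1450]
  [ 0.0300   0.3800   0.0800]
  [ 0.1950   0.0850   0.5200]
(I − A)⁻¹ = adj(I−A) / det(I−A) ≈
  [   1.4780     0.3878     0.6080]
  [   0.1258     1.5933     0.3354]
  [   0.8176     0.3564     2.1803]
The output multiplier for sector j is the column-j sum of the Leontief inverse (I − A)⁻¹ = adj(I−A) / det(I−A).
Column P of adj(I−A): (0.3525, 0.0300, 0.1950); det(I−A) = 0.2385.
m_P = (0.3525 + 0.0300 + 0.1950) / 0.2385 = 0.5775 / 0.2385 ≈ 2.421.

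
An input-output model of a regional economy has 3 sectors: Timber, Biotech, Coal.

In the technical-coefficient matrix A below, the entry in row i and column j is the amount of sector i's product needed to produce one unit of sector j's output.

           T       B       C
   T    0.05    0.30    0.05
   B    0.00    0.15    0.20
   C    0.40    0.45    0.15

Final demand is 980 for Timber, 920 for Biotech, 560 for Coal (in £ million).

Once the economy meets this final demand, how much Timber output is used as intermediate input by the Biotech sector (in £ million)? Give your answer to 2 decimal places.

z_TB = 487.23

I − A =
  [   0.95    -0.30    -0.05]
  [   0.00     0.85    -0.20]
  [  -0.40    -0.45     0.85]
Cofactors of I−A, C_ij = (−1)^(i+j)·(minor ij) (rows/columns in the sector order above):
  C_11 = (0.85)(0.85) − (-0.20)(-0.45) = 0.6325
  C_12 = −[(0.00)(0.85) − (-0.20)(-0.40)] = 0.0800
  C_13 = (0.00)(-0.45) − (0.85)(-0.40) = 0.3400
  C_21 = −[(-0.30)(0.85) − (-0.05)(-0.45)] = 0.2775
  C_22 = (0.95)(0.85) − (-0.05)(-0.40) = 0.7875
  C_23 = −[(0.95)(-0.45) − (-0.30)(-0.40)] = 0.5475
  C_31 = (-0.30)(-0.20) − (-0.05)(0.85) = 0.1025
  C_32 = −[(0.95)(-0.20) − (-0.05)(0.00)] = 0.1900
  C_33 = (0.95)(0.85) − (-0.30)(0.00) = 0.8075
det(I−A) = Σ_j (I−A)_1j·C_1j = (0.95)(0.6325) + (-0.30)(0.0800) + (-0.05)(0.3400) = 0.559875
adj(I−A) = Cᵀ =
  [ 0.6325   0.2775   0.1025]
  [ 0.0800   0.7875   0.1900]
  [ 0.3400   0.5475   0.8075]
(I − A)⁻¹ = adj(I−A) / det(I−A) ≈
  [   1.1297     0.4956     0.1831]
  [   0.1429     1.4066     0.3394]
  [   0.6073     0.9779     1.4423]
First solve x = (I − A)⁻¹ d = adj(I−A)·d / det(I−A); in particular x_B = (0.0800·980 + 0.7875·920 + 0.1900·560) / 0.559875 = 909.30 / 0.559875 ≈ 1624.1125.
Intermediate flow from T to B: z_TB = a_TB · x_B = 0.30 × 909.30 / 0.559875 = 272.79 / 0.559875 ≈ 487.23.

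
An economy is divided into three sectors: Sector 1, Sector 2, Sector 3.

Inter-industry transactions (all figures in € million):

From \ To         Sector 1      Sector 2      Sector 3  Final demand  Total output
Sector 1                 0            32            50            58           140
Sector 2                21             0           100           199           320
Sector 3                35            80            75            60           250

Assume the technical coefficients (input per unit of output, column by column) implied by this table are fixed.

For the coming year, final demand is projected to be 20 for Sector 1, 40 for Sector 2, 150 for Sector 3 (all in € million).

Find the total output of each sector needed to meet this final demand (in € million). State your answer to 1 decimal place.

x_1 = 101.1, x_2 = 181.2, x_3 = 315.1

Technical coefficients a_ij = z_ij / X_j:
  a_11 = 0/140 = 0.00, a_21 = 21/140 = 0.15, a_31 = 35/140 = 0.25
  a_12 = 32/320 = 0.10, a_22 = 0/320 = 0.00, a_32 = 80/320 = 0.25
  a_13 = 50/250 = 0.20, a_23 = 100/250 = 0.40, a_33 = 75/250 = 0.30
I − A =
  [   1.00    -0.10    -0.20]
  [  -0.15     1.00    -0.40]
  [  -0.25    -0.25     0.70]
Cofactors of I−A, C_ij = (−1)^(i+j)·(minor ij) (rows/columns in the sector order above):
  C_11 = (1.00)(0.70) − (-0.40)(-0.25) = 0.6000
  C_12 = −[(-0.15)(0.70) − (-0.40)(-0.25)] = 0.2050
  C_13 = (-0.15)(-0.25) − (1.00)(-0.25) = 0.2875
  C_21 = −[(-0.10)(0.70) − (-0.20)(-0.25)] = 0.1200
  C_22 = (1.00)(0.70) − (-0.20)(-0.25) = 0.6500
  C_23 = −[(1.00)(-0.25) − (-0.10)(-0.25)] = 0.2750
  C_31 = (-0.10)(-0.40) − (-0.20)(1.00) = 0.2400
  C_32 = −[(1.00)(-0.40) − (-0.20)(-0.15)] = 0.4300
  C_33 = (1.00)(1.00) − (-0.10)(-0.15) = 0.9850
det(I−A) = Σ_j (I−A)_1j·C_1j = (1.00)(0.6000) + (-0.10)(0.2050) + (-0.20)(0.2875) = 0.5220
adj(I−A) = Cᵀ =
  [ 0.6000   0.1200   0.2400]
  [ 0.2050   0.6500   0.4300]
  [ 0.2875   0.2750   0.9850]
(I − A)⁻¹ = adj(I−A) / det(I−A) ≈
  [   1.1494     0.2299     0.4598]
  [   0.3927     1.2452     0.8238]
  [   0.5508     0.5268     1.8870]
x = (I − A)⁻¹ d = adj(I−A)·d / det(I−A), with det(I−A) = 0.5220:
  x_1 = (0.6000·20 + 0.1200·40 + 0.2400·150) / 0.5220 = 52.80 / 0.5220 ≈ 101.1
  x_2 = (0.2050·20 + 0.6500·40 + 0.4300·150) / 0.5220 = 94.60 / 0.5220 ≈ 181.2
  x_3 = (0.2875·20 + 0.2750·40 + 0.9850·150) / 0.5220 = 164.50 / 0.5220 ≈ 315.1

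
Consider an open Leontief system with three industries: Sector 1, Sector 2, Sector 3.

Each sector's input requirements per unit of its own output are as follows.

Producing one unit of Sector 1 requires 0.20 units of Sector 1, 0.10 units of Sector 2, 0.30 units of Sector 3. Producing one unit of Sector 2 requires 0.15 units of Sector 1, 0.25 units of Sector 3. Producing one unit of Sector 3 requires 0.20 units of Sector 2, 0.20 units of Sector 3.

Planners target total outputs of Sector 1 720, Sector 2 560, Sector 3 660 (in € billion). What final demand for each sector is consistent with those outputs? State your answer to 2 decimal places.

I − A =
  [   0.80    -0.15     0.00]
  [  -0.10     1.00    -0.20]
  [  -0.30    -0.25     0.80]
d = (I − A) x:
  d_1 = (+0.80)·720 + (-0.15)·560 + (+0.00)·660 = 492.00
  d_2 = (-0.10)·720 + (+1.00)·560 + (-0.20)·660 = 356.00
  d_3 = (-0.30)·720 + (-0.25)·560 + (+0.80)·660 = 172.00

d_1 = 492.00, d_2 = 356.00, d_3 = 172.00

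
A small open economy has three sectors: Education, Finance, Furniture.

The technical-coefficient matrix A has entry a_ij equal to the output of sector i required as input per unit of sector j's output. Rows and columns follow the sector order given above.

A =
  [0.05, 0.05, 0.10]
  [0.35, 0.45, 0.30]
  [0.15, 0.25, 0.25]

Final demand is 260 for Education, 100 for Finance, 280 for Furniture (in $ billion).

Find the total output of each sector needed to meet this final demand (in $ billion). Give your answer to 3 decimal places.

I − A =
  [   0.95    -0.05    -0.10]
  [  -0.35     0.55    -0.30]
  [  -0.15    -0.25     0.75]
Cofactors of I−A, C_ij = (−1)^(i+j)·(minor ij) (rows/columns in the sector order above):
  C_11 = (0.55)(0.75) − (-0.30)(-0.25) = 0.3375
  C_12 = −[(-0.35)(0.75) − (-0.30)(-0.15)] = 0.3075
  C_13 = (-0.35)(-0.25) − (0.55)(-0.15) = 0.1700
  C_21 = −[(-0.05)(0.75) − (-0.10)(-0.25)] = 0.0625
  C_22 = (0.95)(0.75) − (-0.10)(-0.15) = 0.6975
  C_23 = −[(0.95)(-0.25) − (-0.05)(-0.15)] = 0.2450
  C_31 = (-0.05)(-0.30) − (-0.10)(0.55) = 0.0700
  C_32 = −[(0.95)(-0.30) − (-0.10)(-0.35)] = 0.3200
  C_33 = (0.95)(0.55) − (-0.05)(-0.35) = 0.5050
det(I−A) = Σ_j (I−A)_1j·C_1j = (0.95)(0.3375) + (-0.05)(0.3075) + (-0.10)(0.1700) = 0.28825
adj(I−A) = Cᵀ =
  [ 0.3375   0.0625   0.0700]
  [ 0.3075   0.6975   0.3200]
  [ 0.1700   0.2450   0.5050]
(I − A)⁻¹ = adj(I−A) / det(I−A) ≈
  [   1.1709     0.2168     0.2428]
  [   1.0668     2.4198     1.1101]
  [   0.5898     0.8500     1.7520]
x = (I − A)⁻¹ d = adj(I−A)·d / det(I−A), with det(I−A) = 0.28825:
  x_1 = (0.3375·260 + 0.0625·100 + 0.0700·280) / 0.28825 = 113.60 / 0.28825 ≈ 394.102
  x_2 = (0.3075·260 + 0.6975·100 + 0.3200·280) / 0.28825 = 239.30 / 0.28825 ≈ 830.182
  x_3 = (0.1700·260 + 0.2450·100 + 0.5050·280) / 0.28825 = 210.10 / 0.28825 ≈ 728.881

x_1 = 394.102, x_2 = 830.182, x_3 = 728.881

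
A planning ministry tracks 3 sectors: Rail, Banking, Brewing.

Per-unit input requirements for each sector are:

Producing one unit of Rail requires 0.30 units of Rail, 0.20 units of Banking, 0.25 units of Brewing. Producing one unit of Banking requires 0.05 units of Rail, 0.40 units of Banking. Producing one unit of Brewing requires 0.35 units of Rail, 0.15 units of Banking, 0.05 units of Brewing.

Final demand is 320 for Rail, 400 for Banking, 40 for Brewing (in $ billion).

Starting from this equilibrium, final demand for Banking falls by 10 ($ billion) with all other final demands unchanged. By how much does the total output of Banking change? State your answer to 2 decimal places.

Δx_2 = -17.23

I − A =
  [   0.70    -0.05    -0.35]
  [  -0.20     0.60    -0.15]
  [  -0.25     0.00     0.95]
Cofactors of I−A, C_ij = (−1)^(i+j)·(minor ij) (rows/columns in the sector order above):
  C_11 = (0.60)(0.95) − (-0.15)(0.00) = 0.5700
  C_12 = −[(-0.20)(0.95) − (-0.15)(-0.25)] = 0.2275
  C_13 = (-0.20)(0.00) − (0.60)(-0.25) = 0.1500
  C_21 = −[(-0.05)(0.95) − (-0.35)(0.00)] = 0.0475
  C_22 = (0.70)(0.95) − (-0.35)(-0.25) = 0.5775
  C_23 = −[(0.70)(0.00) − (-0.05)(-0.25)] = 0.0125
  C_31 = (-0.05)(-0.15) − (-0.35)(0.60) = 0.2175
  C_32 = −[(0.70)(-0.15) − (-0.35)(-0.20)] = 0.1750
  C_33 = (0.70)(0.60) − (-0.05)(-0.20) = 0.4100
det(I−A) = Σ_j (I−A)_1j·C_1j = (0.70)(0.5700) + (-0.05)(0.2275) + (-0.35)(0.1500) = 0.335125
adj(I−A) = Cᵀ =
  [ 0.5700   0.0475   0.2175]
  [ 0.2275   0.5775   0.1750]
  [ 0.1500   0.0125   0.4100]
(I − A)⁻¹ = adj(I−A) / det(I−A) ≈
  [   1.7009     0.1417     0.6490]
  [   0.6789     1.7232     0.5222]
  [   0.4476     0.0373     1.2234]
Δx = (I − A)⁻¹ Δd with Δd having -10 in the Banking component and 0 elsewhere.
So Δx_2 = L_22 · (-10), where L_22 = adj(I−A)_22 / det(I−A) = 0.5775 / 0.335125.
Δx_2 = 0.5775 × (-10) / 0.335125 = -5.775 / 0.335125 ≈ -17.23.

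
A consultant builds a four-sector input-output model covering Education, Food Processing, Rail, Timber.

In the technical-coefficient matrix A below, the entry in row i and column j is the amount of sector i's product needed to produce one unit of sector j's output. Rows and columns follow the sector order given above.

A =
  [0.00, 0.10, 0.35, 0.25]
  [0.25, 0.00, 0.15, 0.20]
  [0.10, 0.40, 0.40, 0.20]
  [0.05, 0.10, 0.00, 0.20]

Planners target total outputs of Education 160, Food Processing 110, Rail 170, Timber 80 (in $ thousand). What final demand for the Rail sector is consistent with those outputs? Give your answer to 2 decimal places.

I − A =
  [   1.00    -0.10    -0.35    -0.25]
  [  -0.25     1.00    -0.15    -0.20]
  [  -0.10    -0.40     0.60    -0.20]
  [  -0.05    -0.10     0.00     0.80]
d = (I − A) x:
  d_E = (+1.00)·160 + (-0.10)·110 + (-0.35)·170 + (-0.25)·80 = 69.50
  d_F = (-0.25)·160 + (+1.00)·110 + (-0.15)·170 + (-0.20)·80 = 28.50
  d_R = (-0.10)·160 + (-0.40)·110 + (+0.60)·170 + (-0.20)·80 = 26.00
  d_T = (-0.05)·160 + (-0.10)·110 + (+0.00)·170 + (+0.80)·80 = 45.00

d_R = 26.00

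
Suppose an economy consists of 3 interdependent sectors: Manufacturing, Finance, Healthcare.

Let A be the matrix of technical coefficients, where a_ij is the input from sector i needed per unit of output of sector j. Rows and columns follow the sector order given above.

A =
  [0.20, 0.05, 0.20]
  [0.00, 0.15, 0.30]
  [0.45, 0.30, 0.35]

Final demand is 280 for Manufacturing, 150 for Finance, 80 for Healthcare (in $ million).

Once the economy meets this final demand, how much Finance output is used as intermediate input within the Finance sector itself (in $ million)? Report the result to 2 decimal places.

z_FF = 63.56

I − A =
  [   0.80    -0.05    -0.20]
  [   0.00     0.85    -0.30]
  [  -0.45    -0.30     0.65]
Cofactors of I−A, C_ij = (−1)^(i+j)·(minor ij) (rows/columns in the sector order above):
  C_11 = (0.85)(0.65) − (-0.30)(-0.30) = 0.4625
  C_12 = −[(0.00)(0.65) − (-0.30)(-0.45)] = 0.1350
  C_13 = (0.00)(-0.30) − (0.85)(-0.45) = 0.3825
  C_21 = −[(-0.05)(0.65) − (-0.20)(-0.30)] = 0.0925
  C_22 = (0.80)(0.65) − (-0.20)(-0.45) = 0.4300
  C_23 = −[(0.80)(-0.30) − (-0.05)(-0.45)] = 0.2625
  C_31 = (-0.05)(-0.30) − (-0.20)(0.85) = 0.1850
  C_32 = −[(0.80)(-0.30) − (-0.20)(0.00)] = 0.2400
  C_33 = (0.80)(0.85) − (-0.05)(0.00) = 0.6800
det(I−A) = Σ_j (I−A)_1j·C_1j = (0.80)(0.4625) + (-0.05)(0.1350) + (-0.20)(0.3825) = 0.28675
adj(I−A) = Cᵀ =
  [ 0.4625   0.0925   0.1850]
  [ 0.1350   0.4300   0.2400]
  [ 0.3825   0.2625   0.6800]
(I − A)⁻¹ = adj(I−A) / det(I−A) ≈
  [   1.6129     0.3226     0.6452]
  [   0.4708     1.4996     0.8370]
  [   1.3339     0.9154     2.3714]
First solve x = (I − A)⁻¹ d = adj(I−A)·d / det(I−A); in particular x_F = (0.1350·280 + 0.4300·150 + 0.2400·80) / 0.28675 = 121.50 / 0.28675 ≈ 423.7140.
Intermediate flow from F to F: z_FF = a_FF · x_F = 0.15 × 121.50 / 0.28675 = 18.225 / 0.28675 ≈ 63.56.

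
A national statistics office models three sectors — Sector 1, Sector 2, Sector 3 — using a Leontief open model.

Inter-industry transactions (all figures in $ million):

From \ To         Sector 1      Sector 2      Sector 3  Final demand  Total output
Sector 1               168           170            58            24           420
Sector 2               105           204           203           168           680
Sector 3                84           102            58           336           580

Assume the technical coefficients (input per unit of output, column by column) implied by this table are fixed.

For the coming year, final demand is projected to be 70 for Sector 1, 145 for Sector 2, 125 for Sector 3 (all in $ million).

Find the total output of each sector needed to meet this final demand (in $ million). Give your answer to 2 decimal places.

x_1 = 372.21, x_2 = 491.86, x_3 = 303.58

Technical coefficients a_ij = z_ij / X_j:
  a_11 = 168/420 = 0.40, a_21 = 105/420 = 0.25, a_31 = 84/420 = 0.20
  a_12 = 170/680 = 0.25, a_22 = 204/680 = 0.30, a_32 = 102/680 = 0.15
  a_13 = 58/580 = 0.10, a_23 = 203/580 = 0.35, a_33 = 58/580 = 0.10
I − A =
  [   0.60    -0.25    -0.10]
  [  -0.25     0.70    -0.35]
  [  -0.20    -0.15     0.90]
Cofactors of I−A, C_ij = (−1)^(i+j)·(minor ij) (rows/columns in the sector order above):
  C_11 = (0.70)(0.90) − (-0.35)(-0.15) = 0.5775
  C_12 = −[(-0.25)(0.90) − (-0.35)(-0.20)] = 0.2950
  C_13 = (-0.25)(-0.15) − (0.70)(-0.20) = 0.1775
  C_21 = −[(-0.25)(0.90) − (-0.10)(-0.15)] = 0.2400
  C_22 = (0.60)(0.90) − (-0.10)(-0.20) = 0.5200
  C_23 = −[(0.60)(-0.15) − (-0.25)(-0.20)] = 0.1400
  C_31 = (-0.25)(-0.35) − (-0.10)(0.70) = 0.1575
  C_32 = −[(0.60)(-0.35) − (-0.10)(-0.25)] = 0.2350
  C_33 = (0.60)(0.70) − (-0.25)(-0.25) = 0.3575
det(I−A) = Σ_j (I−A)_1j·C_1j = (0.60)(0.5775) + (-0.25)(0.2950) + (-0.10)(0.1775) = 0.2550
adj(I−A) = Cᵀ =
  [ 0.5775   0.2400   0.1575]
  [ 0.2950   0.5200   0.2350]
  [ 0.1775   0.1400   0.3575]
(I − A)⁻¹ = adj(I−A) / det(I−A) ≈
  [   2.2647     0.9412     0.6176]
  [   1.1569     2.0392     0.9216]
  [   0.6961     0.5490     1.4020]
x = (I − A)⁻¹ d = adj(I−A)·d / det(I−A), with det(I−A) = 0.2550:
  x_1 = (0.5775·70 + 0.2400·145 + 0.1575·125) / 0.2550 = 94.9125 / 0.2550 ≈ 372.21
  x_2 = (0.2950·70 + 0.5200·145 + 0.2350·125) / 0.2550 = 125.425 / 0.2550 ≈ 491.86
  x_3 = (0.1775·70 + 0.1400·145 + 0.3575·125) / 0.2550 = 77.4125 / 0.2550 ≈ 303.58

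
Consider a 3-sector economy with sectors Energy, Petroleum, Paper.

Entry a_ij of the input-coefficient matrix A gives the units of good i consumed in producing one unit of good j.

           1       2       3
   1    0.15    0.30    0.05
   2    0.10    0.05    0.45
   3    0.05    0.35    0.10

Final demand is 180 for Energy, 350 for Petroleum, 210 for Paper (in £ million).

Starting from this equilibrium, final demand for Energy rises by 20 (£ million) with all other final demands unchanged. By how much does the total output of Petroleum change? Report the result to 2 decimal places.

Δx_2 = 4.05

I − A =
  [   0.85    -0.30    -0.05]
  [  -0.10     0.95    -0.45]
  [  -0.05    -0.35     0.90]
Cofactors of I−A, C_ij = (−1)^(i+j)·(minor ij) (rows/columns in the sector order above):
  C_11 = (0.95)(0.90) − (-0.45)(-0.35) = 0.6975
  C_12 = −[(-0.10)(0.90) − (-0.45)(-0.05)] = 0.1125
  C_13 = (-0.10)(-0.35) − (0.95)(-0.05) = 0.0825
  C_21 = −[(-0.30)(0.90) − (-0.05)(-0.35)] = 0.2875
  C_22 = (0.85)(0.90) − (-0.05)(-0.05) = 0.7625
  C_23 = −[(0.85)(-0.35) − (-0.30)(-0.05)] = 0.3125
  C_31 = (-0.30)(-0.45) − (-0.05)(0.95) = 0.1825
  C_32 = −[(0.85)(-0.45) − (-0.05)(-0.10)] = 0.3875
  C_33 = (0.85)(0.95) − (-0.30)(-0.10) = 0.7775
det(I−A) = Σ_j (I−A)_1j·C_1j = (0.85)(0.6975) + (-0.30)(0.1125) + (-0.05)(0.0825) = 0.5550
adj(I−A) = Cᵀ =
  [ 0.6975   0.2875   0.1825]
  [ 0.1125   0.7625   0.3875]
  [ 0.0825   0.3125   0.7775]
(I − A)⁻¹ = adj(I−A) / det(I−A) ≈
  [   1.2568     0.5180     0.3288]
  [   0.2027     1.3739     0.6982]
  [   0.1486     0.5631     1.4009]
Δx = (I − A)⁻¹ Δd with Δd having +20 in the Energy component and 0 elsewhere.
So Δx_2 = L_21 · (+20), where L_21 = adj(I−A)_21 / det(I−A) = 0.1125 / 0.5550.
Δx_2 = 0.1125 × (+20) / 0.5550 = 2.25 / 0.5550 ≈ 4.05.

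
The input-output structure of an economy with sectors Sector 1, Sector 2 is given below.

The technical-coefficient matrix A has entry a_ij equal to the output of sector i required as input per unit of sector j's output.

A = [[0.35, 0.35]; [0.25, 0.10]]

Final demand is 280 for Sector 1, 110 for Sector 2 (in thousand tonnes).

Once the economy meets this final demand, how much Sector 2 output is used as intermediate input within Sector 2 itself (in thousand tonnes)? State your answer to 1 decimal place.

I − A =
  [   0.65    -0.35]
  [  -0.25     0.90]
det(I−A) = (0.65)(0.90) − (-0.35)(-0.25) = 0.4975
adj(I−A) = [[0.90, 0.35], [0.25, 0.65]]
(I − A)⁻¹ = adj(I−A) / det(I−A) ≈
  [   1.8090     0.7035]
  [   0.5025     1.3065]
First solve x = (I − A)⁻¹ d = adj(I−A)·d / det(I−A); in particular x_2 = (0.25·280 + 0.65·110) / 0.4975 = 141.50 / 0.4975 ≈ 284.422.
Intermediate flow from 2 to 2: z_22 = a_22 · x_2 = 0.10 × 141.50 / 0.4975 = 14.15 / 0.4975 ≈ 28.4.

z_22 = 28.4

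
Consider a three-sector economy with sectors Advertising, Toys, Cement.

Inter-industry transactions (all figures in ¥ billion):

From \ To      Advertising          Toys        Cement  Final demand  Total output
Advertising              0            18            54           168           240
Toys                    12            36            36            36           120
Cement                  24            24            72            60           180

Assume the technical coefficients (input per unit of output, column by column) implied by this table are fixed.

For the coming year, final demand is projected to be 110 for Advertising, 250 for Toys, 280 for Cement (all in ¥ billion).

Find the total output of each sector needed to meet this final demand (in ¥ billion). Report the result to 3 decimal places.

x_1 = 420.373, x_2 = 597.418, x_3 = 735.868

Technical coefficients a_ij = z_ij / X_j:
  a_11 = 0/240 = 0.00, a_21 = 12/240 = 0.05, a_31 = 24/240 = 0.10
  a_12 = 18/120 = 0.15, a_22 = 36/120 = 0.30, a_32 = 24/120 = 0.20
  a_13 = 54/180 = 0.30, a_23 = 36/180 = 0.20, a_33 = 72/180 = 0.40
I − A =
  [   1.00    -0.15    -0.30]
  [  -0.05     0.70    -0.20]
  [  -0.10    -0.20     0.60]
Cofactors of I−A, C_ij = (−1)^(i+j)·(minor ij) (rows/columns in the sector order above):
  C_11 = (0.70)(0.60) − (-0.20)(-0.20) = 0.3800
  C_12 = −[(-0.05)(0.60) − (-0.20)(-0.10)] = 0.0500
  C_13 = (-0.05)(-0.20) − (0.70)(-0.10) = 0.0800
  C_21 = −[(-0.15)(0.60) − (-0.30)(-0.20)] = 0.1500
  C_22 = (1.00)(0.60) − (-0.30)(-0.10) = 0.5700
  C_23 = −[(1.00)(-0.20) − (-0.15)(-0.10)] = 0.2150
  C_31 = (-0.15)(-0.20) − (-0.30)(0.70) = 0.2400
  C_32 = −[(1.00)(-0.20) − (-0.30)(-0.05)] = 0.2150
  C_33 = (1.00)(0.70) − (-0.15)(-0.05) = 0.6925
det(I−A) = Σ_j (I−A)_1j·C_1j = (1.00)(0.3800) + (-0.15)(0.0500) + (-0.30)(0.0800) = 0.3485
adj(I−A) = Cᵀ =
  [ 0.3800   0.1500   0.2400]
  [ 0.0500   0.5700   0.2150]
  [ 0.0800   0.2150   0.6925]
(I − A)⁻¹ = adj(I−A) / det(I−A) ≈
  [   1.0904     0.4304     0.6887]
  [   0.1435     1.6356     0.6169]
  [   0.2296     0.6169     1.9871]
x = (I − A)⁻¹ d = adj(I−A)·d / det(I−A), with det(I−A) = 0.3485:
  x_1 = (0.3800·110 + 0.1500·250 + 0.2400·280) / 0.3485 = 146.50 / 0.3485 ≈ 420.373
  x_2 = (0.0500·110 + 0.5700·250 + 0.2150·280) / 0.3485 = 208.20 / 0.3485 ≈ 597.418
  x_3 = (0.0800·110 + 0.2150·250 + 0.6925·280) / 0.3485 = 256.45 / 0.3485 ≈ 735.868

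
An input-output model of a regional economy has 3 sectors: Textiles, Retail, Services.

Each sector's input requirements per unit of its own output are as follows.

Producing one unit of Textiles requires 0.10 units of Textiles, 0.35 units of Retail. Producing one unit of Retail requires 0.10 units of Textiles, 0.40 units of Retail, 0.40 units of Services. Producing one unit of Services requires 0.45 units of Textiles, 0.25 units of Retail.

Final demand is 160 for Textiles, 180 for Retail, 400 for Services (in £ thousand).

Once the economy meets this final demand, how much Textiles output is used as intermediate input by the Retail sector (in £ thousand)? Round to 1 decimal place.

z_TR = 105.4

I − A =
  [   0.90    -0.10    -0.45]
  [  -0.35     0.60    -0.25]
  [   0.00    -0.40     1.00]
Cofactors of I−A, C_ij = (−1)^(i+j)·(minor ij) (rows/columns in the sector order above):
  C_11 = (0.60)(1.00) − (-0.25)(-0.40) = 0.5000
  C_12 = −[(-0.35)(1.00) − (-0.25)(0.00)] = 0.3500
  C_13 = (-0.35)(-0.40) − (0.60)(0.00) = 0.1400
  C_21 = −[(-0.10)(1.00) − (-0.45)(-0.40)] = 0.2800
  C_22 = (0.90)(1.00) − (-0.45)(0.00) = 0.9000
  C_23 = −[(0.90)(-0.40) − (-0.10)(0.00)] = 0.3600
  C_31 = (-0.10)(-0.25) − (-0.45)(0.60) = 0.2950
  C_32 = −[(0.90)(-0.25) − (-0.45)(-0.35)] = 0.3825
  C_33 = (0.90)(0.60) − (-0.10)(-0.35) = 0.5050
det(I−A) = Σ_j (I−A)_1j·C_1j = (0.90)(0.5000) + (-0.10)(0.3500) + (-0.45)(0.1400) = 0.3520
adj(I−A) = Cᵀ =
  [ 0.5000   0.2800   0.2950]
  [ 0.3500   0.9000   0.3825]
  [ 0.1400   0.3600   0.5050]
(I − A)⁻¹ = adj(I−A) / det(I−A) ≈
  [   1.4205     0.7955     0.8381]
  [   0.9943     2.5568     1.0866]
  [   0.3977     1.0227     1.4347]
First solve x = (I − A)⁻¹ d = adj(I−A)·d / det(I−A); in particular x_R = (0.3500·160 + 0.9000·180 + 0.3825·400) / 0.3520 = 371.00 / 0.3520 ≈ 1053.977.
Intermediate flow from T to R: z_TR = a_TR · x_R = 0.10 × 371.00 / 0.3520 = 37.10 / 0.3520 ≈ 105.4.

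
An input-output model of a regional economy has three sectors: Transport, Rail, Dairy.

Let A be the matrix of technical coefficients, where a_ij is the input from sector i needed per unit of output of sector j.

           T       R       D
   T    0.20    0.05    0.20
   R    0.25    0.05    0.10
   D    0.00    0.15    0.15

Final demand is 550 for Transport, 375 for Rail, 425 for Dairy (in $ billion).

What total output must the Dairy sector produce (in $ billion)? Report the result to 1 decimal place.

x_D = 622.4

I − A =
  [   0.80    -0.05    -0.20]
  [  -0.25     0.95    -0.10]
  [   0.00    -0.15     0.85]
Cofactors of I−A, C_ij = (−1)^(i+j)·(minor ij) (rows/columns in the sector order above):
  C_11 = (0.95)(0.85) − (-0.10)(-0.15) = 0.7925
  C_12 = −[(-0.25)(0.85) − (-0.10)(0.00)] = 0.2125
  C_13 = (-0.25)(-0.15) − (0.95)(0.00) = 0.0375
  C_21 = −[(-0.05)(0.85) − (-0.20)(-0.15)] = 0.0725
  C_22 = (0.80)(0.85) − (-0.20)(0.00) = 0.6800
  C_23 = −[(0.80)(-0.15) − (-0.05)(0.00)] = 0.1200
  C_31 = (-0.05)(-0.10) − (-0.20)(0.95) = 0.1950
  C_32 = −[(0.80)(-0.10) − (-0.20)(-0.25)] = 0.1300
  C_33 = (0.80)(0.95) − (-0.05)(-0.25) = 0.7475
det(I−A) = Σ_j (I−A)_1j·C_1j = (0.80)(0.7925) + (-0.05)(0.2125) + (-0.20)(0.0375) = 0.615875
adj(I−A) = Cᵀ =
  [ 0.7925   0.0725   0.1950]
  [ 0.2125   0.6800   0.1300]
  [ 0.0375   0.1200   0.7475]
(I − A)⁻¹ = adj(I−A) / det(I−A) ≈
  [   1.2868     0.1177     0.3166]
  [   0.3450     1.1041     0.2111]
  [   0.0609     0.1948     1.2137]
x = (I − A)⁻¹ d = adj(I−A)·d / det(I−A), with det(I−A) = 0.615875:
  x_T = (0.7925·550 + 0.0725·375 + 0.1950·425) / 0.615875 = 545.9375 / 0.615875 ≈ 886.4
  x_R = (0.2125·550 + 0.6800·375 + 0.1300·425) / 0.615875 = 427.125 / 0.615875 ≈ 693.5
  x_D = (0.0375·550 + 0.1200·375 + 0.7475·425) / 0.615875 = 383.3125 / 0.615875 ≈ 622.4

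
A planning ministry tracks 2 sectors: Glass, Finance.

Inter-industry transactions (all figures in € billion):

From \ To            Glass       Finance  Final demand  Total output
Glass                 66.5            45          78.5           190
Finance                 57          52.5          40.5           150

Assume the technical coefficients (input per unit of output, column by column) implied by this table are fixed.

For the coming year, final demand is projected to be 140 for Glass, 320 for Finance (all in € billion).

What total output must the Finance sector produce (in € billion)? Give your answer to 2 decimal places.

Technical coefficients a_ij = z_ij / X_j:
  a_GG = 66.5/190 = 0.35, a_FG = 57/190 = 0.30
  a_GF = 45/150 = 0.30, a_FF = 52.5/150 = 0.35
I − A =
  [   0.65    -0.30]
  [  -0.30     0.65]
det(I−A) = (0.65)(0.65) − (-0.30)(-0.30) = 0.3325
adj(I−A) = [[0.65, 0.30], [0.30, 0.65]]
(I − A)⁻¹ = adj(I−A) / det(I−A) ≈
  [   1.9549     0.9023]
  [   0.9023     1.9549]
x = (I − A)⁻¹ d = adj(I−A)·d / det(I−A), with det(I−A) = 0.3325:
  x_G = (0.65·140 + 0.30·320) / 0.3325 = 187.00 / 0.3325 ≈ 562.41
  x_F = (0.30·140 + 0.65·320) / 0.3325 = 250.00 / 0.3325 ≈ 751.88

x_F = 751.88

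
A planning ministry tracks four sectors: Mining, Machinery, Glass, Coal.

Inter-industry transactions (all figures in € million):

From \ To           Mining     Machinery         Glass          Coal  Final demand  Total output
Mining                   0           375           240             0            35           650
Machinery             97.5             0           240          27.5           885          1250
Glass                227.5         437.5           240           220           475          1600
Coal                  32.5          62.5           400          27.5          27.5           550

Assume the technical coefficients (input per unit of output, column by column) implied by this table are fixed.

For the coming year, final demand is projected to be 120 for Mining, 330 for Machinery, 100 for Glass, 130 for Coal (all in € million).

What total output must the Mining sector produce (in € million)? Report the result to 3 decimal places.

Technical coefficients a_ij = z_ij / X_j:
  a_11 = 0/650 = 0.00, a_21 = 97.5/650 = 0.15, a_31 = 227.5/650 = 0.35, a_41 = 32.5/650 = 0.05
  a_12 = 375/1250 = 0.30, a_22 = 0/1250 = 0.00, a_32 = 437.5/1250 = 0.35, a_42 = 62.5/1250 = 0.05
  a_13 = 240/1600 = 0.15, a_23 = 240/1600 = 0.15, a_33 = 240/1600 = 0.15, a_43 = 400/1600 = 0.25
  a_14 = 0/550 = 0.00, a_24 = 27.5/550 = 0.05, a_34 = 220/550 = 0.40, a_44 = 27.5/550 = 0.05
I − A =
  [   1.00    -0.30    -0.15     0.00]
  [  -0.15     1.00    -0.15    -0.05]
  [  -0.35    -0.35     0.85    -0.40]
  [  -0.05    -0.05    -0.25     0.95]
Compute the cofactors C_ij = (−1)^(i+j)·(3×3 minor ij) of I−A; the adjugate is their transpose:
adj(I−A) = Cᵀ =
  [ 0.648125   0.265125   0.188625   0.093375]
  [ 0.165500   0.654625   0.176750   0.108875]
  [ 0.405375   0.458250   0.904000   0.404750]
  [ 0.149500   0.169000   0.257125   0.683125]
det(I−A) = Σ_j (I−A)_1j·C_1j = (1.00)(0.648125) + (-0.30)(0.165500) + (-0.15)(0.405375) + (0.00)(0.149500) = 0.53766875
(I − A)⁻¹ = adj(I−A) / det(I−A) ≈
  [   1.2054     0.4931     0.3508     0.1737]
  [   0.3078     1.2175     0.3287     0.2025]
  [   0.7539     0.8523     1.6813     0.7528]
  [   0.2781     0.3143     0.4782     1.2705]
x = (I − A)⁻¹ d = adj(I−A)·d / det(I−A), with det(I−A) = 0.53766875:
  x_1 = (0.648125·120 + 0.265125·330 + 0.188625·100 + 0.093375·130) / 0.53766875 = 196.2675 / 0.53766875 ≈ 365.034
  x_2 = (0.165500·120 + 0.654625·330 + 0.176750·100 + 0.108875·130) / 0.53766875 = 267.715 / 0.53766875 ≈ 497.918
  x_3 = (0.405375·120 + 0.458250·330 + 0.904000·100 + 0.404750·130) / 0.53766875 = 342.885 / 0.53766875 ≈ 637.725
  x_4 = (0.149500·120 + 0.169000·330 + 0.257125·100 + 0.683125·130) / 0.53766875 = 188.22875 / 0.53766875 ≈ 350.083

x_1 = 365.034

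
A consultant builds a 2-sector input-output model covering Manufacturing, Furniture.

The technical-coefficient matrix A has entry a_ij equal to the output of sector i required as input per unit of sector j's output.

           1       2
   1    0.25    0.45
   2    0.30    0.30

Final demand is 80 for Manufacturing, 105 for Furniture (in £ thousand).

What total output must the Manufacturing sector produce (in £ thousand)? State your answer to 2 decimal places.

x_1 = 264.74

I − A =
  [   0.75    -0.45]
  [  -0.30     0.70]
det(I−A) = (0.75)(0.70) − (-0.45)(-0.30) = 0.3900
adj(I−A) = [[0.70, 0.45], [0.30, 0.75]]
(I − A)⁻¹ = adj(I−A) / det(I−A) ≈
  [   1.7949     1.1538]
  [   0.7692     1.9231]
x = (I − A)⁻¹ d = adj(I−A)·d / det(I−A), with det(I−A) = 0.3900:
  x_1 = (0.70·80 + 0.45·105) / 0.3900 = 103.25 / 0.3900 ≈ 264.74
  x_2 = (0.30·80 + 0.75·105) / 0.3900 = 102.75 / 0.3900 ≈ 263.46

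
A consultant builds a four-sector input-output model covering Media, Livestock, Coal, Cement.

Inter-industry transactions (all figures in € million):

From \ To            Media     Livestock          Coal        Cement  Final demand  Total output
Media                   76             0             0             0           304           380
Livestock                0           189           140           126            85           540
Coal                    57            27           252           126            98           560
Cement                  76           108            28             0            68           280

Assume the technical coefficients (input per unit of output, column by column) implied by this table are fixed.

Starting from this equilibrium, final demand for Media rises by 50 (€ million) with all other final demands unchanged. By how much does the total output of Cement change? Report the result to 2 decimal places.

Δx_4 = 19.77

Technical coefficients a_ij = z_ij / X_j:
  a_11 = 76/380 = 0.20, a_21 = 0/380 = 0.00, a_31 = 57/380 = 0.15, a_41 = 76/380 = 0.20
  a_12 = 0/540 = 0.00, a_22 = 189/540 = 0.35, a_32 = 27/540 = 0.05, a_42 = 108/540 = 0.20
  a_13 = 0/560 = 0.00, a_23 = 140/560 = 0.25, a_33 = 252/560 = 0.45, a_43 = 28/560 = 0.05
  a_14 = 0/280 = 0.00, a_24 = 126/280 = 0.45, a_34 = 126/280 = 0.45, a_44 = 0/280 = 0.00
I − A =
  [   0.80     0.00     0.00     0.00]
  [   0.00     0.65    -0.25    -0.45]
  [  -0.15    -0.05     0.55    -0.45]
  [  -0.20    -0.20    -0.05     1.00]
Compute the cofactors C_ij = (−1)^(i+j)·(3×3 minor ij) of I−A; the adjugate is their transpose:
adj(I−A) = Cᵀ =
  [ 0.257250   0.000000   0.000000   0.000000]
  [ 0.112875   0.422000   0.218000   0.288000]
  [ 0.147000   0.112000   0.448000   0.252000]
  [ 0.081375   0.090000   0.066000   0.276000]
det(I−A) = Σ_j (I−A)_1j·C_1j = (0.80)(0.257250) + (0.00)(0.112875) + (0.00)(0.147000) + (0.00)(0.081375) = 0.2058
(I − A)⁻¹ = adj(I−A) / det(I−A) ≈
  [   1.2500     0.0000     0.0000     0.0000]
  [   0.5485     2.0505     1.0593     1.3994]
  [   0.7143     0.5442     2.1769     1.2245]
  [   0.3954     0.4373     0.3207     1.3411]
Δx = (I − A)⁻¹ Δd with Δd having +50 in the Media component and 0 elsewhere.
So Δx_4 = L_41 · (+50), where L_41 = adj(I−A)_41 / det(I−A) = 0.081375 / 0.2058.
Δx_4 = 0.081375 × (+50) / 0.2058 = 4.06875 / 0.2058 ≈ 19.77.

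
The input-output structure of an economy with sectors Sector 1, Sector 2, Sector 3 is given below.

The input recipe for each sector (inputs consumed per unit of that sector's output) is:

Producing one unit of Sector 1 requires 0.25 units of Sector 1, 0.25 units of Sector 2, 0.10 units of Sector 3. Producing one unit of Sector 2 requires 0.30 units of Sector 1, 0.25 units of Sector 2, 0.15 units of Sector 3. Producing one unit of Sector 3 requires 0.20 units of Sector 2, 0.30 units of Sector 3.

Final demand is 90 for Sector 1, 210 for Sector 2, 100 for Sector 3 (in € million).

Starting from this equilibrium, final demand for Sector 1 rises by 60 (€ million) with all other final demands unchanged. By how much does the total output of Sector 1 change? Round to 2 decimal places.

I − A =
  [   0.75    -0.30     0.00]
  [  -0.25     0.75    -0.20]
  [  -0.10    -0.15     0.70]
Cofactors of I−A, C_ij = (−1)^(i+j)·(minor ij) (rows/columns in the sector order above):
  C_11 = (0.75)(0.70) − (-0.20)(-0.15) = 0.4950
  C_12 = −[(-0.25)(0.70) − (-0.20)(-0.10)] = 0.1950
  C_13 = (-0.25)(-0.15) − (0.75)(-0.10) = 0.1125
  C_21 = −[(-0.30)(0.70) − (0.00)(-0.15)] = 0.2100
  C_22 = (0.75)(0.70) − (0.00)(-0.10) = 0.5250
  C_23 = −[(0.75)(-0.15) − (-0.30)(-0.10)] = 0.1425
  C_31 = (-0.30)(-0.20) − (0.00)(0.75) = 0.0600
  C_32 = −[(0.75)(-0.20) − (0.00)(-0.25)] = 0.1500
  C_33 = (0.75)(0.75) − (-0.30)(-0.25) = 0.4875
det(I−A) = Σ_j (I−A)_1j·C_1j = (0.75)(0.4950) + (-0.30)(0.1950) + (0.00)(0.1125) = 0.31275
adj(I−A) = Cᵀ =
  [ 0.4950   0.2100   0.0600]
  [ 0.1950   0.5250   0.1500]
  [ 0.1125   0.1425   0.4875]
(I − A)⁻¹ = adj(I−A) / det(I−A) ≈
  [   1.5827     0.6715     0.1918]
  [   0.6235     1.6787     0.4796]
  [   0.3597     0.4556     1.5588]
Δx = (I − A)⁻¹ Δd with Δd having +60 in the Sector 1 component and 0 elsewhere.
So Δx_1 = L_11 · (+60), where L_11 = adj(I−A)_11 / det(I−A) = 0.4950 / 0.31275.
Δx_1 = 0.4950 × (+60) / 0.31275 = 29.70 / 0.31275 ≈ 94.96.

Δx_1 = 94.96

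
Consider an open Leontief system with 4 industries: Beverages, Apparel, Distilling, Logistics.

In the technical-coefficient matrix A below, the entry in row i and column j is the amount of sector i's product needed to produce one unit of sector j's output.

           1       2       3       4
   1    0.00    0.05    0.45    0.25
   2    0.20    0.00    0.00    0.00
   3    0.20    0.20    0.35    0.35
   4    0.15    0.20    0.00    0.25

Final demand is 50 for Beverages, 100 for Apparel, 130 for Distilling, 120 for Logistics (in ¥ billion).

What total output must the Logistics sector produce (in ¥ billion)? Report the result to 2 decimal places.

I − A =
  [   1.00    -0.05    -0.45    -0.25]
  [  -0.20     1.00     0.00     0.00]
  [  -0.20    -0.20     0.65    -0.35]
  [  -0.15    -0.20     0.00     0.75]
Compute the cofactors C_ij = (−1)^(i+j)·(3×3 minor ij) of I−A; the adjugate is their transpose:
adj(I−A) = Cᵀ =
  [ 0.487500   0.155875   0.337500   0.320000]
  [ 0.097500   0.372000   0.067500   0.064000]
  [ 0.246500   0.232625   0.695000   0.406500]
  [ 0.123500   0.130375   0.085500   0.535500]
det(I−A) = Σ_j (I−A)_1j·C_1j = (1.00)(0.487500) + (-0.05)(0.097500) + (-0.45)(0.246500) + (-0.25)(0.123500) = 0.340825
(I − A)⁻¹ = adj(I−A) / det(I−A) ≈
  [   1.4304     0.4573     0.9902     0.9389]
  [   0.2861     1.0915     0.1980     0.1878]
  [   0.7232     0.6825     2.0392     1.1927]
  [   0.3624     0.3825     0.2509     1.5712]
x = (I − A)⁻¹ d = adj(I−A)·d / det(I−A), with det(I−A) = 0.340825:
  x_1 = (0.487500·50 + 0.155875·100 + 0.337500·130 + 0.320000·120) / 0.340825 = 122.2375 / 0.340825 ≈ 358.65
  x_2 = (0.097500·50 + 0.372000·100 + 0.067500·130 + 0.064000·120) / 0.340825 = 58.53 / 0.340825 ≈ 171.73
  x_3 = (0.246500·50 + 0.232625·100 + 0.695000·130 + 0.406500·120) / 0.340825 = 174.7175 / 0.340825 ≈ 512.63
  x_4 = (0.123500·50 + 0.130375·100 + 0.085500·130 + 0.535500·120) / 0.340825 = 94.5875 / 0.340825 ≈ 277.53

x_4 = 277.53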